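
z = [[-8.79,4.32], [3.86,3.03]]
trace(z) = -5.76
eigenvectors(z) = [[-0.96, -0.31], [0.28, -0.95]]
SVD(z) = [[-0.97,0.26], [0.26,0.97]] @ diag([10.07639420816194, 4.298055346516667]) @ [[0.94,-0.34], [0.34,0.94]]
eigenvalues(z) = [-10.06, 4.3]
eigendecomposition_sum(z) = [[-9.17, 3.03], [2.7, -0.89]] + [[0.38,  1.29],[1.16,  3.92]]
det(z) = -43.31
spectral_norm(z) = 10.08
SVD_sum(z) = [[-9.17,  3.27],[2.47,  -0.88]] + [[0.38, 1.05], [1.39, 3.91]]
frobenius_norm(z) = 10.95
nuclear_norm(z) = 14.37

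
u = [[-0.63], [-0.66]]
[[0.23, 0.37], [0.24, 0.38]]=u @ [[-0.37, -0.58]]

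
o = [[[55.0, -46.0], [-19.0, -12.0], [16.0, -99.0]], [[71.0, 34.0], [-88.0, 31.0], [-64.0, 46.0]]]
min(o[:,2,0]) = -64.0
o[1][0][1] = 34.0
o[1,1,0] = -88.0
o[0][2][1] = -99.0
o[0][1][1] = -12.0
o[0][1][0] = -19.0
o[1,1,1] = 31.0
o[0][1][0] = -19.0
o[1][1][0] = -88.0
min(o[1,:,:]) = -88.0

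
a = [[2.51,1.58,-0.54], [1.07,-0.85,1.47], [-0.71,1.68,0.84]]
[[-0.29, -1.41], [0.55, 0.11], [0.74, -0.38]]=a@[[-0.09, -0.3], [0.14, -0.39], [0.52, 0.07]]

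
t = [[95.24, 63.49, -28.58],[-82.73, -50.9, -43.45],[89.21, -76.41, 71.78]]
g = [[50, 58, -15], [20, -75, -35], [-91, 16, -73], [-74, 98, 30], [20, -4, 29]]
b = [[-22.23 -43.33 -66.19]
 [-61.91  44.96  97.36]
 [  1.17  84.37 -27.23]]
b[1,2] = 97.36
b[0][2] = -66.19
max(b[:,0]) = 1.17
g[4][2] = 29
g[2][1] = 16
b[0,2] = -66.19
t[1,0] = -82.73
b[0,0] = -22.23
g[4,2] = 29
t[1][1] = -50.9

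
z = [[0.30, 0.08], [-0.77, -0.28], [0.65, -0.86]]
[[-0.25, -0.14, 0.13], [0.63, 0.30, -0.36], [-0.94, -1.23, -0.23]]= z @[[-0.95, -0.71, 0.29], [0.38, 0.89, 0.49]]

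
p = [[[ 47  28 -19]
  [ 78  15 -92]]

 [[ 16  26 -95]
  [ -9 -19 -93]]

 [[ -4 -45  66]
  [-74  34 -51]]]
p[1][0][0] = 16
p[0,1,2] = -92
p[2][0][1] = -45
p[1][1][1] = -19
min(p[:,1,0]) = -74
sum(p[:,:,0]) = 54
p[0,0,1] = 28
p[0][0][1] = 28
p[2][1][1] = 34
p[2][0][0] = -4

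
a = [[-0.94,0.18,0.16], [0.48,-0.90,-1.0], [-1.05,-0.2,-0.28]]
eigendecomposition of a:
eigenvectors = [[0.03+0.00j,0.30+0.31j,0.30-0.31j],[(0.75+0j),-0.80+0.00j,(-0.8-0j)],[(-0.66+0j),(0.02+0.42j),(0.02-0.42j)]]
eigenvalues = [(-0+0j), (-1.06+0.34j), (-1.06-0.34j)]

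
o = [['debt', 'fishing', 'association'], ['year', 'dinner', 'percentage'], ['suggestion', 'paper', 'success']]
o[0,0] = 'debt'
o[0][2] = 'association'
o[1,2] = 'percentage'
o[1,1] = 'dinner'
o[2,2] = 'success'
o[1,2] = 'percentage'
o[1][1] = 'dinner'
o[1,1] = 'dinner'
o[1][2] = 'percentage'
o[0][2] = 'association'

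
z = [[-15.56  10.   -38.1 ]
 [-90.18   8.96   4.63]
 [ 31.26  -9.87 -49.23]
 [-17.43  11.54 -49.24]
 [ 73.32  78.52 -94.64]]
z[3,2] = -49.24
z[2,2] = -49.23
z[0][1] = 10.0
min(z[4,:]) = -94.64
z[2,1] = -9.87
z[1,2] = 4.63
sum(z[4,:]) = 57.199999999999974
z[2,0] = 31.26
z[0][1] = 10.0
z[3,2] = -49.24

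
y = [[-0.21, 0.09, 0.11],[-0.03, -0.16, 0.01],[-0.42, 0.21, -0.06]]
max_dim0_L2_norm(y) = 0.47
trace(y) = -0.43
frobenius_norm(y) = 0.56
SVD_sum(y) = [[-0.20, 0.10, -0.00],[0.04, -0.02, 0.00],[-0.42, 0.22, -0.01]] + [[-0.02, -0.04, 0.01], [-0.07, -0.13, 0.04], [0.0, 0.01, -0.0]] + [[0.01,0.03,0.10], [-0.00,-0.01,-0.03], [-0.01,-0.01,-0.05]]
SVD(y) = [[-0.43,-0.31,-0.85], [0.09,-0.95,0.3], [-0.90,0.05,0.44]] @ diag([0.5240531036085007, 0.15977765803090485, 0.12181725900896513]) @ [[0.89, -0.46, 0.01], [0.44, 0.85, -0.29], [-0.12, -0.27, -0.96]]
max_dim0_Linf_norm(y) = 0.42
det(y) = -0.01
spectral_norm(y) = 0.52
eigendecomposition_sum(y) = [[(-0.11+0.08j), 0.07+0.00j, 0.05+0.04j], [-0.02-0.01j, 0.00+0.01j, (-0+0.01j)], [(-0.21-0.13j), (0.04+0.13j), -0.03+0.12j]] + [[(-0.11-0.08j), (0.07-0j), 0.05-0.04j], [(-0.02+0.01j), 0.00-0.01j, (-0-0.01j)], [(-0.21+0.13j), 0.04-0.13j, (-0.03-0.12j)]] + [[-0j, -0.05+0.00j, 0j], [-0j, -0.17+0.00j, 0.01+0.00j], [-0.00+0.00j, 0.12-0.00j, (-0.01-0j)]]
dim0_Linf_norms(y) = [0.42, 0.21, 0.11]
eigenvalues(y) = [(-0.13+0.2j), (-0.13-0.2j), (-0.18+0j)]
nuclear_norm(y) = 0.81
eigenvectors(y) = [[0.17-0.43j, 0.17+0.43j, (-0.24+0j)], [0.06-0.01j, (0.06+0.01j), (-0.79+0j)], [0.88+0.00j, 0.88-0.00j, 0.57+0.00j]]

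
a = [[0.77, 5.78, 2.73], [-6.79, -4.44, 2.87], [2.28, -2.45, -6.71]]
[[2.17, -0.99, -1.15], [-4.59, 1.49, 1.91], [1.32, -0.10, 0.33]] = a @ [[0.24, -0.07, -0.23], [0.48, -0.19, -0.13], [-0.29, 0.06, -0.08]]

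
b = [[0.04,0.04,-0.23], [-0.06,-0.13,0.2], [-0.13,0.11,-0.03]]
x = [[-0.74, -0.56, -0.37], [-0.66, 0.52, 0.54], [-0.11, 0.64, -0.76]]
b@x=[[-0.03, -0.15, 0.18], [0.11, 0.09, -0.2], [0.03, 0.11, 0.13]]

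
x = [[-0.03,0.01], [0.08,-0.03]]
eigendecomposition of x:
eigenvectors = [[0.33, -0.33], [0.94, 0.94]]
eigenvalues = [-0.0, -0.06]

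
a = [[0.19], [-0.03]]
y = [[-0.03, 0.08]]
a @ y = [[-0.01, 0.02], [0.00, -0.0]]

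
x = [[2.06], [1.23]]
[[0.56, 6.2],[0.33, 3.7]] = x @ [[0.27, 3.01]]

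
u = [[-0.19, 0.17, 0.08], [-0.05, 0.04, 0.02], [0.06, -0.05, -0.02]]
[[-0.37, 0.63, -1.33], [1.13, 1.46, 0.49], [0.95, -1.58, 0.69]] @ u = [[-0.04, 0.03, 0.01], [-0.26, 0.23, 0.11], [-0.06, 0.06, 0.03]]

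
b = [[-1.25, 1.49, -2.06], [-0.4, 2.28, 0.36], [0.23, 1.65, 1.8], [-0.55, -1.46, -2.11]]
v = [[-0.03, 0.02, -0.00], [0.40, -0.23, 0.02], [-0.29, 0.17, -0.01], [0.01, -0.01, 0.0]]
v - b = [[1.22, -1.47, 2.06], [0.8, -2.51, -0.34], [-0.52, -1.48, -1.81], [0.56, 1.45, 2.11]]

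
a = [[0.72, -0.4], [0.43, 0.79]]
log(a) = [[-0.19, -0.48],[0.52, -0.11]]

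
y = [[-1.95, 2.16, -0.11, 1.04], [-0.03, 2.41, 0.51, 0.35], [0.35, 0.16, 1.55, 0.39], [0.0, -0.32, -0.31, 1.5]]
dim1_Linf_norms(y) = [2.16, 2.41, 1.55, 1.5]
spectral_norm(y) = 3.71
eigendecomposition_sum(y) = [[(-1.94+0j), 1.01-0.00j, (-0.17+0j), 0.51-0.00j], [(-0.04+0j), (0.02-0j), (-0+0j), (0.01-0j)], [0.20-0.00j, (-0.1+0j), 0.02-0.00j, -0.05+0.00j], [0.01-0.00j, -0.01+0.00j, 0.00-0.00j, (-0+0j)]] + [[0.03+0.00j, 1.16+0.00j, 0.46+0.00j, (0.75+0j)], [(0.08+0j), (2.97+0j), 1.18+0.00j, 1.92+0.00j], [0.01+0.00j, 0.47+0.00j, 0.19+0.00j, (0.3+0j)], [(-0.03+0j), -1.33+0.00j, -0.53+0.00j, -0.86-0.00j]] + [[-0.02-0.02j, -0.01+0.34j, -0.20-0.21j, (-0.11+0.66j)], [-0.03-0.07j, (-0.29+0.82j), -0.33-0.67j, (-0.79+1.53j)], [(0.07+0.06j), -0.10-0.99j, (0.67+0.53j), (0.07-1.98j)], [(0.01+0.08j), (0.51-0.67j), (0.11+0.71j), (1.18-1.18j)]] + [[(-0.02+0.02j), (-0.01-0.34j), (-0.2+0.21j), (-0.11-0.66j)], [(-0.03+0.07j), (-0.29-0.82j), (-0.33+0.67j), -0.79-1.53j], [(0.07-0.06j), -0.10+0.99j, 0.67-0.53j, 0.07+1.98j], [(0.01-0.08j), (0.51+0.67j), (0.11-0.71j), (1.18+1.18j)]]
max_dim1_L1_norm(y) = 5.26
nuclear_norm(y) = 8.17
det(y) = -10.67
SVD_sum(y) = [[-1.24, 2.52, 0.24, 0.9], [-0.93, 1.89, 0.18, 0.67], [-0.1, 0.2, 0.02, 0.07], [-0.07, 0.14, 0.01, 0.05]] + [[-0.40, -0.23, -0.57, 0.24], [0.50, 0.28, 0.71, -0.30], [0.64, 0.37, 0.93, -0.39], [-0.41, -0.23, -0.59, 0.25]] + [[-0.00, 0.0, -0.0, -0.01], [-0.02, 0.05, -0.07, -0.15], [0.13, -0.26, 0.36, 0.82], [0.18, -0.35, 0.49, 1.11]] + [[-0.31,-0.14,0.23,-0.10],[0.43,0.19,-0.32,0.13],[-0.33,-0.15,0.24,-0.1],[0.30,0.13,-0.22,0.09]]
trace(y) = 3.51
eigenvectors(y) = [[(-0.99+0j), 0.33+0.00j, (0.21+0.03j), 0.21-0.03j],[(-0.02+0j), 0.85+0.00j, 0.49+0.23j, 0.49-0.23j],[(0.1+0j), 0.13+0.00j, (-0.62+0j), (-0.62-0j)],[(0.01+0j), (-0.38+0j), -0.38-0.36j, (-0.38+0.36j)]]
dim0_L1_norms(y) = [2.33, 5.05, 2.48, 3.28]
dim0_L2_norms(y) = [1.98, 3.26, 1.66, 1.9]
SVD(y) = [[-0.8, 0.40, 0.01, -0.45], [-0.6, -0.50, 0.11, 0.62], [-0.06, -0.65, -0.59, -0.48], [-0.04, 0.41, -0.8, 0.43]] @ diag([3.7097992802380886, 1.9320968461032069, 1.5919729269402867, 0.9352076119836565]) @ [[0.42, -0.85, -0.08, -0.30], [-0.51, -0.30, -0.74, 0.31], [-0.14, 0.28, -0.38, -0.87], [0.73, 0.33, -0.55, 0.23]]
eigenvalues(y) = [(-1.9+0j), (2.32+0j), (1.55+0.15j), (1.55-0.15j)]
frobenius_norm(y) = 4.57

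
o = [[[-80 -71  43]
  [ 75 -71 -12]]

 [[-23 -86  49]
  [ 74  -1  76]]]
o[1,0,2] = 49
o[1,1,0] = 74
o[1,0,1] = -86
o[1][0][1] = -86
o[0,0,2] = 43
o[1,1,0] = 74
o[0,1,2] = -12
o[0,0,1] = -71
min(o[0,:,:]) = -80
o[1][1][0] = 74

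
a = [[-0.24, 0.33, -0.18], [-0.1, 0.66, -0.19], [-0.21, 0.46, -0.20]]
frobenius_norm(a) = 0.99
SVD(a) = [[-0.44, 0.69, -0.58], [-0.70, -0.66, -0.25], [-0.56, 0.30, 0.78]] @ diag([0.9703632326738977, 0.18623657821433345, 0.0033367064119075476]) @ [[0.3, -0.89, 0.33], [-0.86, -0.41, -0.3], [0.41, -0.20, -0.89]]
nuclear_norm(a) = 1.16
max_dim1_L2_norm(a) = 0.69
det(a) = 0.00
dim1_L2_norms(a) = [0.45, 0.69, 0.54]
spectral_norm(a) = 0.97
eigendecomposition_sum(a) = [[-0.23, 0.14, -0.14],[-0.06, 0.04, -0.04],[-0.19, 0.12, -0.11]] + [[-0.00,  -0.00,  0.00], [0.00,  0.0,  -0.0], [0.00,  0.00,  -0.0]] + [[-0.01, 0.19, -0.05], [-0.04, 0.62, -0.15], [-0.02, 0.34, -0.08]]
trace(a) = 0.22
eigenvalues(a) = [-0.3, -0.0, 0.53]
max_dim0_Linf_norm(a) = 0.66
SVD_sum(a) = [[-0.13, 0.38, -0.14], [-0.21, 0.61, -0.23], [-0.16, 0.48, -0.18]] + [[-0.11, -0.05, -0.04],[0.11, 0.05, 0.04],[-0.05, -0.02, -0.02]] + [[-0.00, 0.0, 0.0], [-0.0, 0.00, 0.00], [0.0, -0.0, -0.00]]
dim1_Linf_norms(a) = [0.33, 0.66, 0.46]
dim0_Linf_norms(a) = [0.24, 0.66, 0.2]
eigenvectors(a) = [[0.75, 0.41, -0.26], [0.2, -0.19, -0.85], [0.63, -0.89, -0.46]]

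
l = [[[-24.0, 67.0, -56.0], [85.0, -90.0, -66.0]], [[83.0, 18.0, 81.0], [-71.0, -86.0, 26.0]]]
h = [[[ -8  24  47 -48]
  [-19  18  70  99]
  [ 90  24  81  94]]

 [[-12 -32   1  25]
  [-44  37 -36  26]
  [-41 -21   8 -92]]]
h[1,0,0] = -12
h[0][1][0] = -19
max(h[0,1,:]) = 99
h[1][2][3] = -92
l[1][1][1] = -86.0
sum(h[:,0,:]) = -3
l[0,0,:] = [-24.0, 67.0, -56.0]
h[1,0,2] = 1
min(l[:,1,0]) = -71.0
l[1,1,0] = -71.0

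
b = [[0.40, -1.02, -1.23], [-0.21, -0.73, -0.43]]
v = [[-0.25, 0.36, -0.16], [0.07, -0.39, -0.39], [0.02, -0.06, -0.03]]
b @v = [[-0.2, 0.62, 0.37], [-0.01, 0.23, 0.33]]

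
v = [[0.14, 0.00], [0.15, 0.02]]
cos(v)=[[0.99, 0.00], [-0.01, 1.00]]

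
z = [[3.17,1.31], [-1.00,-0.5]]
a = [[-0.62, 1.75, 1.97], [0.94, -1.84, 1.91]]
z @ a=[[-0.73, 3.14, 8.75], [0.15, -0.83, -2.92]]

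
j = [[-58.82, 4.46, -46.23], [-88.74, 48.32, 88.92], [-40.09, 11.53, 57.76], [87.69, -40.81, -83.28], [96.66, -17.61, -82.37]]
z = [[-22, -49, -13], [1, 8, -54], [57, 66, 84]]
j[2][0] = -40.09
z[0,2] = -13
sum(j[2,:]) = 29.199999999999996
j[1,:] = [-88.74, 48.32, 88.92]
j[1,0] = -88.74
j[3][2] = -83.28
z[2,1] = 66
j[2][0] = -40.09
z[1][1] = 8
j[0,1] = 4.46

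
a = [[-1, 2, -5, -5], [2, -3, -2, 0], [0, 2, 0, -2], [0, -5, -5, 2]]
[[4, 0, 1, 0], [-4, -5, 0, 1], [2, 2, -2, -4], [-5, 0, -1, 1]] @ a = [[-4, 10, -20, -22], [-6, 2, 25, 22], [2, 14, 6, -14], [5, -17, 20, 29]]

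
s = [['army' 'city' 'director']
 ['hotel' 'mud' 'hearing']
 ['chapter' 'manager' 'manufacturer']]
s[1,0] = 'hotel'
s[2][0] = 'chapter'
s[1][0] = 'hotel'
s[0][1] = 'city'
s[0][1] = 'city'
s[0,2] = 'director'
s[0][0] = 'army'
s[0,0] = 'army'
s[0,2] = 'director'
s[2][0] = 'chapter'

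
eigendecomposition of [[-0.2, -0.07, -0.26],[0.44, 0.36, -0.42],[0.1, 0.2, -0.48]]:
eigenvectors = [[-0.39+0.24j, -0.39-0.24j, 0.79+0.00j], [(0.85+0j), (0.85-0j), (-0.12+0j)], [0.25-0.02j, (0.25+0.02j), 0.61+0.00j]]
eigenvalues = [(0.04+0.14j), (0.04-0.14j), (-0.39+0j)]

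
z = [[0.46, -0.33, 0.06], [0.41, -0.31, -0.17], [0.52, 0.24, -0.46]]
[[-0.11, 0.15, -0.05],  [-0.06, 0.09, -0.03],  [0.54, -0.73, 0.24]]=z@ [[0.45, -0.58, 0.21], [0.91, -1.21, 0.42], [-0.2, 0.29, -0.07]]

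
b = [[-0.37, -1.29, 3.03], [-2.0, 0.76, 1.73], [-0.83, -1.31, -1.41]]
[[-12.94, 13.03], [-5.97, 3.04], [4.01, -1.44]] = b@[[0.06, 0.3], [1.02, -2.58], [-3.83, 3.24]]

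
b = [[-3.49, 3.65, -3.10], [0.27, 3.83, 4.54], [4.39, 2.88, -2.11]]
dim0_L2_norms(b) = [5.61, 6.02, 5.89]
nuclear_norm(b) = 17.52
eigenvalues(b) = [(-3.91+4.18j), (-3.91-4.18j), (6.05+0j)]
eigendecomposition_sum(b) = [[-1.88+2.00j, (1.28+0.5j), -1.80-2.01j], [-0.44-1.15j, (-0.46+0.42j), (1.17-0.33j)], [(1.92+1.44j), (0.31-1.17j), (-1.58+1.76j)]] + [[(-1.88-2j), (1.28-0.5j), (-1.8+2.01j)], [(-0.44+1.15j), -0.46-0.42j, 1.17+0.33j], [1.92-1.44j, 0.31+1.17j, (-1.58-1.76j)]] + [[(0.26-0j), 1.08+0.00j, 0.50+0.00j], [1.15-0.00j, 4.74+0.00j, (2.2+0j)], [(0.55-0j), (2.26+0j), (1.05+0j)]]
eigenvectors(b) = [[0.71+0.00j,  (0.71-0j),  (-0.2+0j)], [(-0.14+0.29j),  -0.14-0.29j,  (-0.88+0j)], [(-0.07-0.62j),  -0.07+0.62j,  (-0.42+0j)]]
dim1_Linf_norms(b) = [3.65, 4.54, 4.39]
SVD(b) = [[0.07, 0.93, -0.36], [-0.88, -0.11, -0.45], [-0.46, 0.35, 0.82]] @ diag([6.067156702581792, 5.98946416551082, 5.458986037386308]) @ [[-0.41,  -0.74,  -0.54], [-0.29,  0.67,  -0.69], [0.86,  -0.12,  -0.49]]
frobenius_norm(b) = 10.12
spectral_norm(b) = 6.07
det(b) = 198.37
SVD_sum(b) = [[-0.17, -0.31, -0.23], [2.22, 3.95, 2.88], [1.16, 2.06, 1.5]] + [[-1.65, 3.72, -3.83], [0.19, -0.43, 0.44], [-0.61, 1.38, -1.42]] + [[-1.67, 0.24, 0.95], [-2.14, 0.31, 1.22], [3.84, -0.56, -2.19]]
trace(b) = -1.77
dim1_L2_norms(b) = [5.93, 5.95, 5.66]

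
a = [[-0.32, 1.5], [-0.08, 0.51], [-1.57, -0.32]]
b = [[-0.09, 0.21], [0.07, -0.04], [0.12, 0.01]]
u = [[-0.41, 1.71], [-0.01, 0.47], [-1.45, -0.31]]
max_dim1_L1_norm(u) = 2.12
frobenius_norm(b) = 0.27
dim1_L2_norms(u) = [1.76, 0.47, 1.48]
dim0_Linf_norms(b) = [0.12, 0.21]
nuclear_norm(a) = 3.22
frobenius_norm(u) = 2.35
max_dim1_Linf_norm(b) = 0.21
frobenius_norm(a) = 2.28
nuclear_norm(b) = 0.36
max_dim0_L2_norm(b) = 0.21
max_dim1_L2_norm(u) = 1.76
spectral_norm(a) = 1.62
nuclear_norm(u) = 3.30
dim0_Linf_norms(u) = [1.45, 1.71]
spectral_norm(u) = 1.82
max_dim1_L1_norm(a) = 1.89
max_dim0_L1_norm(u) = 2.49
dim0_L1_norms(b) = [0.28, 0.26]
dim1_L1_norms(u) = [2.12, 0.48, 1.76]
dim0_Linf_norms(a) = [1.57, 1.5]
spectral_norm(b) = 0.24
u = a + b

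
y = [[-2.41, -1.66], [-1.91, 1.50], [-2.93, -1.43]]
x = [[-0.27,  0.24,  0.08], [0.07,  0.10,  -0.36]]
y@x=[[0.53, -0.74, 0.40], [0.62, -0.31, -0.69], [0.69, -0.85, 0.28]]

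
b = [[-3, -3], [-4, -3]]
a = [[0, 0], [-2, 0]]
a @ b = [[0, 0], [6, 6]]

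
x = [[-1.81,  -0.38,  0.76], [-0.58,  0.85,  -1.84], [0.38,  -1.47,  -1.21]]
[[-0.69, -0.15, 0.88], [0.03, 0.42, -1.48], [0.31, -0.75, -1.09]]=x@[[0.33,  -0.02,  -0.13], [-0.02,  0.50,  0.01], [-0.13,  0.01,  0.85]]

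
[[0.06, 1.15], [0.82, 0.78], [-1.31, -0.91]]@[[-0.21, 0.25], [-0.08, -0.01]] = [[-0.10, 0.00], [-0.23, 0.20], [0.35, -0.32]]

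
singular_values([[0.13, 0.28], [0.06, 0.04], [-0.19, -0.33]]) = [0.49, 0.04]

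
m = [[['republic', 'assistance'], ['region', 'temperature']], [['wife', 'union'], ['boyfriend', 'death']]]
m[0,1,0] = 'region'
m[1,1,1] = 'death'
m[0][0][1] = 'assistance'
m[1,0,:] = ['wife', 'union']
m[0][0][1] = 'assistance'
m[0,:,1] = ['assistance', 'temperature']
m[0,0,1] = 'assistance'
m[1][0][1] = 'union'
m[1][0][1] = 'union'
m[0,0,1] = 'assistance'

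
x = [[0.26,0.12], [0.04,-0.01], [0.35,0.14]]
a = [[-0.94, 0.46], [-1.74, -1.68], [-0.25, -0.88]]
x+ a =[[-0.68, 0.58],[-1.70, -1.69],[0.10, -0.74]]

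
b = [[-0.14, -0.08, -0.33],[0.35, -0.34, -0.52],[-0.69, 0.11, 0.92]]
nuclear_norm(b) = 1.90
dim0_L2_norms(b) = [0.79, 0.37, 1.11]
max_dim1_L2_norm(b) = 1.16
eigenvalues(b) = [(1.04+0j), (-0.3+0.05j), (-0.3-0.05j)]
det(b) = 0.10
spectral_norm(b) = 1.35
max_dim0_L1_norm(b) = 1.77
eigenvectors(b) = [[(0.22+0j), -0.22+0.55j, (-0.22-0.55j)], [(0.39+0j), 0.72+0.00j, (0.72-0j)], [-0.89+0.00j, -0.20+0.30j, -0.20-0.30j]]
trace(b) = 0.44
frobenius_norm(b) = 1.41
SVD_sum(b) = [[0.11,-0.04,-0.17],[0.37,-0.14,-0.55],[-0.63,0.24,0.93]] + [[-0.23, -0.12, -0.13], [-0.07, -0.03, -0.04], [-0.08, -0.04, -0.05]] + [[-0.02, 0.08, -0.03], [0.04, -0.17, 0.07], [0.02, -0.08, 0.04]]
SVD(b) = [[0.15, -0.91, -0.39], [0.51, -0.27, 0.82], [-0.85, -0.32, 0.42]] @ diag([1.35085361252196, 0.3195807466443766, 0.22597049345123377]) @ [[0.55, -0.21, -0.81],[0.80, 0.40, 0.44],[0.23, -0.89, 0.38]]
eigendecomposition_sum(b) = [[(0.13+0j), (-0.03+0j), (-0.24+0j)], [0.23+0.00j, (-0.05+0j), (-0.42+0j)], [-0.53+0.00j, (0.11-0j), (0.96+0j)]] + [[-0.14-0.00j,-0.03-0.14j,(-0.05-0.06j)], [(0.06+0.15j),(-0.15+0.09j),-0.05+0.08j], [-0.08-0.02j,-0.09j,(-0.02-0.04j)]] + [[-0.14+0.00j, -0.03+0.14j, -0.05+0.06j], [0.06-0.15j, -0.15-0.09j, (-0.05-0.08j)], [-0.08+0.02j, 0.09j, (-0.02+0.04j)]]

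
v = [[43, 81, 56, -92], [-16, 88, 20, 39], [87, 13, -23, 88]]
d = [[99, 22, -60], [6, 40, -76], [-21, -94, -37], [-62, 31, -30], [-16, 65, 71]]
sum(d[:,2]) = -132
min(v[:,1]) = 13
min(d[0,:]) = -60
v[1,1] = 88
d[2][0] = -21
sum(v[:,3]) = 35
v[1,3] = 39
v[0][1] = 81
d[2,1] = -94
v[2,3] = 88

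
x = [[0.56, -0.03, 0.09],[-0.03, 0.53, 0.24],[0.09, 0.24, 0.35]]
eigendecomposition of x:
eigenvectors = [[-0.22, -0.95, 0.21], [-0.55, 0.3, 0.78], [0.81, -0.06, 0.59]]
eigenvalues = [0.16, 0.58, 0.7]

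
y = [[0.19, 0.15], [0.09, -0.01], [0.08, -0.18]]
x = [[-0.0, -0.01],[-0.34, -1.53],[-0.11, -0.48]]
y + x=[[0.19, 0.14], [-0.25, -1.54], [-0.03, -0.66]]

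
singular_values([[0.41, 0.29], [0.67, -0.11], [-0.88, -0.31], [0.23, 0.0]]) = [1.23, 0.34]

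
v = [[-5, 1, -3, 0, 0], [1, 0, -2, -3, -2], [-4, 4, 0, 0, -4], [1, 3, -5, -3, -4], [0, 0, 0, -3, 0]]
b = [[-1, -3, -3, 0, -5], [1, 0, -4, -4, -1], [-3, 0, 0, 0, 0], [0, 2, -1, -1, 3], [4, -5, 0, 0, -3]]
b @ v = [[14, -13, 9, 24, 18], [7, -27, 17, 15, 32], [15, -3, 9, 0, 0], [5, -7, 1, -12, 4], [-25, 4, -2, 24, 10]]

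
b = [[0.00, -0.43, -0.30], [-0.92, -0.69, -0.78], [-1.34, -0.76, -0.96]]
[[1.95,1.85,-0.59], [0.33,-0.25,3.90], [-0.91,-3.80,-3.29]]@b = [[-0.91, -1.67, -1.46], [-5.0, -2.93, -3.65], [7.90, 5.51, 6.4]]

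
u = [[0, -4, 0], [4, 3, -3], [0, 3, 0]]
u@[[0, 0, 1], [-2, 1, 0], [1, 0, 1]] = [[8, -4, 0], [-9, 3, 1], [-6, 3, 0]]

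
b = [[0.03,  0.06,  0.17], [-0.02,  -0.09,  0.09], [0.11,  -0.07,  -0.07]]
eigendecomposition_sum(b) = [[0.09+0.00j, -0.00+0.00j, 0.08+0.00j], [0.01+0.00j, (-0+0j), 0.01+0.00j], [(0.04+0j), (-0+0j), 0.04+0.00j]] + [[(-0.03-0j), 0.03+0.05j, (0.05-0.01j)],[-0.02-0.04j, (-0.04+0.07j), (0.04+0.06j)],[0.03+0.00j, -0.03-0.06j, -0.05+0.01j]] + [[-0.03+0.00j,(0.03-0.05j),0.05+0.01j], [-0.02+0.04j,-0.04-0.07j,(0.04-0.06j)], [0.03-0.00j,(-0.03+0.06j),(-0.05-0.01j)]]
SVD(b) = [[0.82, -0.18, -0.55], [0.31, -0.67, 0.67], [-0.49, -0.72, -0.49]] @ diag([0.21121233616990134, 0.1292080433243422, 0.10293022194646001]) @ [[-0.17, 0.26, 0.95],[-0.55, 0.78, -0.31],[-0.82, -0.57, 0.01]]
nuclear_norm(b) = 0.44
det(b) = 0.00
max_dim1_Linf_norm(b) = 0.17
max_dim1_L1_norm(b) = 0.26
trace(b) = -0.13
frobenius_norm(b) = 0.27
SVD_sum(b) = [[-0.03,0.05,0.16],[-0.01,0.02,0.06],[0.02,-0.03,-0.10]] + [[0.01, -0.02, 0.01], [0.05, -0.07, 0.03], [0.05, -0.07, 0.03]] + [[0.05, 0.03, -0.00], [-0.06, -0.04, 0.00], [0.04, 0.03, -0.0]]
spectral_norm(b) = 0.21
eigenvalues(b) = [(0.13+0j), (-0.13+0.08j), (-0.13-0.08j)]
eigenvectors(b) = [[-0.88+0.00j, 0.21-0.43j, 0.21+0.43j], [(-0.11+0j), (0.68+0j), 0.68-0.00j], [-0.46+0.00j, (-0.24+0.5j), (-0.24-0.5j)]]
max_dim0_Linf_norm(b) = 0.17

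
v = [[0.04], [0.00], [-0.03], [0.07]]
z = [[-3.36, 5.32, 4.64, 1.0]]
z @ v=[[-0.2]]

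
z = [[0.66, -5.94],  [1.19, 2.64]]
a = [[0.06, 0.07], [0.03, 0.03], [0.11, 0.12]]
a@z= [[0.12, -0.17], [0.06, -0.1], [0.22, -0.34]]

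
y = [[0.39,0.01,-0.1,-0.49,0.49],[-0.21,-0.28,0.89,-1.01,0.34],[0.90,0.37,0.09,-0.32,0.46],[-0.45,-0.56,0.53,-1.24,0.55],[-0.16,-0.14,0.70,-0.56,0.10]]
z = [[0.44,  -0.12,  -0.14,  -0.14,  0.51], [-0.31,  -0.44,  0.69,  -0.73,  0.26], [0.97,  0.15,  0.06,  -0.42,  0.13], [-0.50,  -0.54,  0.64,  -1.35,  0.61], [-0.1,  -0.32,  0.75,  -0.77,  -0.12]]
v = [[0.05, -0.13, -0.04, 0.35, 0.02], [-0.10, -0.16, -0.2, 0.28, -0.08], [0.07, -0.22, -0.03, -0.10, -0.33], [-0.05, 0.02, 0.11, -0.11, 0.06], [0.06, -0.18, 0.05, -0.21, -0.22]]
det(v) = -0.00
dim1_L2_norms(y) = [0.8, 1.43, 1.13, 1.62, 0.93]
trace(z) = -1.41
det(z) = -0.03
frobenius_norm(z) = 2.73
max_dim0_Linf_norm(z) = 1.35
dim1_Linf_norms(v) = [0.35, 0.28, 0.33, 0.11, 0.22]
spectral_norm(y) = 2.33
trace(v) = -0.47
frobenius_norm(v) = 0.80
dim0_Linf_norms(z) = [0.97, 0.54, 0.75, 1.35, 0.61]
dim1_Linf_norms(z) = [0.51, 0.73, 0.97, 1.35, 0.77]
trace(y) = -0.94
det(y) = 0.00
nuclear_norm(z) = 4.55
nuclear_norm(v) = 1.39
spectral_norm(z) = 2.34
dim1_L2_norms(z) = [0.71, 1.17, 1.08, 1.77, 1.13]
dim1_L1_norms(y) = [1.48, 2.73, 2.14, 3.33, 1.66]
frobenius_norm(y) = 2.73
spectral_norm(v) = 0.57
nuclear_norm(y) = 4.23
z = v + y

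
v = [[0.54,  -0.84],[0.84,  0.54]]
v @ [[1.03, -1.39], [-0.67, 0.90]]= [[1.12,-1.51],[0.5,-0.68]]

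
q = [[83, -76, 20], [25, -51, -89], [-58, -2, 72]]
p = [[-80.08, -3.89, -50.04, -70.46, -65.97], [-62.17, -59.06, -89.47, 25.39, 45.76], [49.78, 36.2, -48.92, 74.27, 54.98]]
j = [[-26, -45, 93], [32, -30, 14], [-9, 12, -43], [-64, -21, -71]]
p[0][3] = -70.46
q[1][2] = -89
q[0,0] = 83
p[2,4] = 54.98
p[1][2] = -89.47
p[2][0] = 49.78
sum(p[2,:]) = 166.31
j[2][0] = -9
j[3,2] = -71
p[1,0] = -62.17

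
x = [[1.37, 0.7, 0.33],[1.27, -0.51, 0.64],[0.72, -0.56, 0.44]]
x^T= [[1.37, 1.27, 0.72],[0.70, -0.51, -0.56],[0.33, 0.64, 0.44]]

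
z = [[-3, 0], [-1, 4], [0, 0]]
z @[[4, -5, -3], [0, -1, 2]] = [[-12, 15, 9], [-4, 1, 11], [0, 0, 0]]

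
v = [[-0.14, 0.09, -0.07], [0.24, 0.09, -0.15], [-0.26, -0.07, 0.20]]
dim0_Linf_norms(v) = [0.26, 0.09, 0.2]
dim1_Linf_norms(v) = [0.14, 0.24, 0.26]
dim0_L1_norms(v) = [0.64, 0.25, 0.42]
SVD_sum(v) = [[-0.05, -0.01, 0.03],  [0.24, 0.07, -0.16],  [-0.27, -0.07, 0.18]] + [[-0.09, 0.10, -0.1],[-0.01, 0.01, -0.01],[0.01, -0.01, 0.01]] + [[0.00, 0.0, 0.00],[0.0, 0.02, 0.01],[0.00, 0.02, 0.01]]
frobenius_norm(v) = 0.48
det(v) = -0.00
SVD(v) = [[-0.13,-0.99,0.02], [0.66,-0.07,0.75], [-0.74,0.11,0.66]] @ diag([0.45015636508467666, 0.17252637984099928, 0.029898080752962804]) @ [[0.82, 0.22, -0.53],[0.54, -0.6, 0.59],[0.19, 0.77, 0.61]]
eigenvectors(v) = [[0.23, 0.80, 0.17], [0.65, -0.41, 0.79], [-0.73, 0.43, 0.59]]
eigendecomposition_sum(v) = [[0.05, 0.03, -0.06], [0.14, 0.1, -0.17], [-0.16, -0.11, 0.19]] + [[-0.19, 0.05, -0.01], [0.1, -0.03, 0.01], [-0.1, 0.03, -0.01]] + [[0.00, 0.00, 0.0], [0.00, 0.02, 0.02], [0.0, 0.01, 0.01]]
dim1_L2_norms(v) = [0.18, 0.3, 0.34]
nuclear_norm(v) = 0.65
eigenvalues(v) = [0.34, -0.22, 0.03]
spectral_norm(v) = 0.45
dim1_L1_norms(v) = [0.3, 0.48, 0.53]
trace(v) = 0.15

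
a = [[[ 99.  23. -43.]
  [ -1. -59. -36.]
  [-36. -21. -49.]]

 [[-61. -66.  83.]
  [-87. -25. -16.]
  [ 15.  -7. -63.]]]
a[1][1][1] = -25.0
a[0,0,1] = 23.0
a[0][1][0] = -1.0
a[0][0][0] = 99.0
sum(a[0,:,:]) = -123.0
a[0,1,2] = -36.0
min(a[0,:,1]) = -59.0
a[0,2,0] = -36.0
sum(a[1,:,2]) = 4.0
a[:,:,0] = [[99.0, -1.0, -36.0], [-61.0, -87.0, 15.0]]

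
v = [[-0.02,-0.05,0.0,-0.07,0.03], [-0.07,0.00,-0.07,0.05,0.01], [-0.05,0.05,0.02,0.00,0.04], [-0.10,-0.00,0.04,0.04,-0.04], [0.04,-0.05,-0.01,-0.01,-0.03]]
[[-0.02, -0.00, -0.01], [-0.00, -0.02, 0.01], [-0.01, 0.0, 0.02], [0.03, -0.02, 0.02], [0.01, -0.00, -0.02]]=v@[[-0.06,0.18,-0.18],[-0.1,0.17,0.17],[0.2,0.05,0.03],[0.24,-0.17,0.06],[-0.25,0.0,-0.02]]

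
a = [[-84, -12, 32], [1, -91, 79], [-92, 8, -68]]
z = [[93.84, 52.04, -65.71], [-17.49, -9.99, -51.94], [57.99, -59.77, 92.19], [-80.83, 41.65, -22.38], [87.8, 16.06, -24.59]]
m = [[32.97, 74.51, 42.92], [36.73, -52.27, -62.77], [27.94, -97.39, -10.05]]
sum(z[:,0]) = 141.31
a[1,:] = [1, -91, 79]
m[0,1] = 74.51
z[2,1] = -59.77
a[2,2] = -68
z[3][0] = -80.83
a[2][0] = -92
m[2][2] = -10.05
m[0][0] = 32.97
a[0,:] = [-84, -12, 32]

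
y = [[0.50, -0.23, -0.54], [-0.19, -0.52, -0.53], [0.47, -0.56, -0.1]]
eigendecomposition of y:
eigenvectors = [[(-0.17-0.61j), -0.17+0.61j, (0.31+0j)],  [0.41-0.05j, (0.41+0.05j), (0.85+0j)],  [(-0.66+0j), -0.66-0.00j, (0.43+0j)]]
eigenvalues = [(0.37+0.39j), (0.37-0.39j), (-0.86+0j)]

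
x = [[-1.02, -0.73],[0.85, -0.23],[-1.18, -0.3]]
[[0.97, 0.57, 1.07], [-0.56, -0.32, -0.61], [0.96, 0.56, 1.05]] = x @ [[-0.74, -0.43, -0.81], [-0.3, -0.18, -0.33]]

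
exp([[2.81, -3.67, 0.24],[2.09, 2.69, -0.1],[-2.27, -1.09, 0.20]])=[[-15.17, -5.98, 0.05], [3.51, -14.45, 0.90], [1.17, 13.71, 0.48]]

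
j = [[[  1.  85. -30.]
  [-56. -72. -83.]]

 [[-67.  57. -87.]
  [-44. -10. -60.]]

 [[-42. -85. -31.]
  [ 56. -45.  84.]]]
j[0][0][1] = 85.0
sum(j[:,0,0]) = -108.0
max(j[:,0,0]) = 1.0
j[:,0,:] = [[1.0, 85.0, -30.0], [-67.0, 57.0, -87.0], [-42.0, -85.0, -31.0]]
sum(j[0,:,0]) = -55.0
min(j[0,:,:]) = -83.0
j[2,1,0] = 56.0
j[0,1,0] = -56.0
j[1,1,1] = -10.0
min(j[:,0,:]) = -87.0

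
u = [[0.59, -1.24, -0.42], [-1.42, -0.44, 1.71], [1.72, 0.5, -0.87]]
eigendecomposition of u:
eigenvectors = [[(-0.25+0j), -0.69+0.00j, -0.69-0.00j], [-0.76+0.00j, 0.27+0.29j, 0.27-0.29j], [(0.59+0j), -0.51+0.32j, (-0.51-0.32j)]]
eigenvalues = [(-2.23+0j), (0.75+0.72j), (0.75-0.72j)]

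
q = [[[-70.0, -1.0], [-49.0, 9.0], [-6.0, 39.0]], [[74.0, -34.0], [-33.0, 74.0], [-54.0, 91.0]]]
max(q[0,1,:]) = 9.0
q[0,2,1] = 39.0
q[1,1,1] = 74.0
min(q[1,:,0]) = -54.0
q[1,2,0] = -54.0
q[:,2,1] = [39.0, 91.0]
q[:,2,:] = [[-6.0, 39.0], [-54.0, 91.0]]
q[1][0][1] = -34.0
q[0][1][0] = -49.0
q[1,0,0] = 74.0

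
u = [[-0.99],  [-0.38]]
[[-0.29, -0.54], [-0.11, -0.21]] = u@[[0.29, 0.55]]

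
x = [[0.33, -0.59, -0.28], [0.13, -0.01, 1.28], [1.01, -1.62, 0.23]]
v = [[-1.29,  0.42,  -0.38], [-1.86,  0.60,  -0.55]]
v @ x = [[-0.75, 1.37, 0.81], [-1.09, 1.98, 1.16]]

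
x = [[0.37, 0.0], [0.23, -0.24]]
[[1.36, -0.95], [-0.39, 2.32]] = x@ [[3.68, -2.58], [5.17, -12.15]]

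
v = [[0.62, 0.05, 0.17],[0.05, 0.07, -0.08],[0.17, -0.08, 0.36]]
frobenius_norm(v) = 0.77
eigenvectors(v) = [[0.9, 0.41, 0.17], [0.02, 0.36, -0.93], [0.44, -0.84, -0.32]]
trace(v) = 1.05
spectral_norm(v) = 0.70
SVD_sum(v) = [[0.57, 0.01, 0.28], [0.01, 0.0, 0.00], [0.28, 0.00, 0.14]] + [[0.05, 0.05, -0.11], [0.05, 0.04, -0.09], [-0.11, -0.09, 0.22]] + [[0.0,-0.01,-0.0], [-0.01,0.03,0.01], [-0.0,0.01,0.0]]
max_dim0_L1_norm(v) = 0.84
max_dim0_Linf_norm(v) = 0.62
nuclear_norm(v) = 1.05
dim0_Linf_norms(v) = [0.62, 0.08, 0.36]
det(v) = 0.01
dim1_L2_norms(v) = [0.64, 0.12, 0.41]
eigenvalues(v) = [0.7, 0.31, 0.03]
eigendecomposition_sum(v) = [[0.57, 0.01, 0.28], [0.01, 0.0, 0.00], [0.28, 0.00, 0.14]] + [[0.05, 0.05, -0.11], [0.05, 0.04, -0.09], [-0.11, -0.09, 0.22]] + [[0.0,-0.01,-0.0], [-0.01,0.03,0.01], [-0.0,0.01,0.00]]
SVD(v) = [[-0.9, -0.41, -0.17], [-0.02, -0.36, 0.93], [-0.44, 0.84, 0.32]] @ diag([0.7041528348081364, 0.31232167152838697, 0.033525493663476666]) @ [[-0.90, -0.02, -0.44], [-0.41, -0.36, 0.84], [-0.17, 0.93, 0.32]]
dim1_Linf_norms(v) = [0.62, 0.08, 0.36]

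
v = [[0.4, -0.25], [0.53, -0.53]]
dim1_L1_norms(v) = [0.65, 1.06]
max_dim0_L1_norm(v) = 0.93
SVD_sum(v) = [[0.35,-0.31],  [0.56,-0.49]] + [[0.05,0.06], [-0.03,-0.04]]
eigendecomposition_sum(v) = [[0.29, -0.1],[0.21, -0.07]] + [[0.11, -0.15], [0.32, -0.46]]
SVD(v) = [[-0.53,  -0.85], [-0.85,  0.53]] @ diag([0.8809977272269155, 0.09023859828814693]) @ [[-0.75, 0.66],[-0.66, -0.75]]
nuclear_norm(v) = 0.97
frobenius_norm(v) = 0.89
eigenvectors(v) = [[0.82, 0.31], [0.57, 0.95]]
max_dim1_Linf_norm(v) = 0.53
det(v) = -0.08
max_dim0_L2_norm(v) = 0.66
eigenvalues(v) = [0.22, -0.35]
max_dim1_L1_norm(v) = 1.06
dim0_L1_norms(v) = [0.93, 0.78]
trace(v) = -0.13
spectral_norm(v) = 0.88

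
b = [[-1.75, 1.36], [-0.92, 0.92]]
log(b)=[[0.67+4.45j, (-1.21-2.93j)], [(0.82+1.98j), (-1.7-1.31j)]]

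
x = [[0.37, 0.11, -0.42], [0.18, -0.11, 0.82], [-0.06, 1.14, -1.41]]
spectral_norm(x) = 2.00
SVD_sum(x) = [[-0.01, 0.22, -0.34], [0.02, -0.41, 0.63], [-0.04, 0.99, -1.51]] + [[-0.01, -0.03, -0.02], [0.1, 0.31, 0.20], [0.04, 0.14, 0.09]] + [[0.39,-0.08,-0.06], [0.07,-0.01,-0.01], [-0.06,0.01,0.01]]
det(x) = -0.35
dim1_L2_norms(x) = [0.57, 0.85, 1.81]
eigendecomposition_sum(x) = [[(-0.02+0j), (0.19+0j), -0.30-0.00j], [(0.05-0j), -0.43-0.00j, 0.70+0.00j], [-0.11+0.00j, (0.93+0j), (-1.5-0j)]] + [[(0.2+0.07j), -0.04+0.18j, -0.06+0.07j], [(0.06-0.17j), (0.16+0.04j), (0.06+0.05j)], [0.03-0.11j, (0.1+0.01j), 0.04+0.03j]] + [[(0.2-0.07j), -0.04-0.18j, (-0.06-0.07j)], [(0.06+0.17j), (0.16-0.04j), (0.06-0.05j)], [0.03+0.11j, (0.1-0.01j), 0.04-0.03j]]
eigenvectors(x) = [[(0.18+0j), 0.69+0.00j, 0.69-0.00j], [(-0.41+0j), 0.00-0.61j, 0.61j], [(0.89+0j), -0.05-0.38j, -0.05+0.38j]]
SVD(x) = [[0.20, -0.09, -0.98],[-0.38, 0.91, -0.16],[0.90, 0.40, 0.15]] @ diag([1.9958286730254975, 0.42441958534473845, 0.41247536108849414]) @ [[-0.02, 0.55, -0.84], [0.25, 0.81, 0.53], [-0.97, 0.2, 0.16]]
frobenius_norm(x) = 2.08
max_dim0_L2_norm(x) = 1.68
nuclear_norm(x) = 2.83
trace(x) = -1.15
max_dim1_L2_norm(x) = 1.81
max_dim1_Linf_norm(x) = 1.41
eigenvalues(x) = [(-1.95+0j), (0.4+0.13j), (0.4-0.13j)]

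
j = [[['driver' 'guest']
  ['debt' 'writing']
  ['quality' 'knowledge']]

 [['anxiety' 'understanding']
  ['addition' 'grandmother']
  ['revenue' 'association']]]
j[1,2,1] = 'association'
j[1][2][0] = 'revenue'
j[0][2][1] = 'knowledge'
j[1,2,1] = 'association'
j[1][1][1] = 'grandmother'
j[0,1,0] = 'debt'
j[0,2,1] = 'knowledge'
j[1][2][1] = 'association'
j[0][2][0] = 'quality'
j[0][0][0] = 'driver'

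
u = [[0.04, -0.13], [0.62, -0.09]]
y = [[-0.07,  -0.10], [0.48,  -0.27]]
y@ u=[[-0.06, 0.02], [-0.15, -0.04]]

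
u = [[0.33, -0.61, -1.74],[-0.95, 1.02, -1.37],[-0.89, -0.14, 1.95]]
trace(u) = 3.30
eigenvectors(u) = [[0.75, 0.24, -0.50],  [0.60, -0.96, -0.38],  [0.27, 0.17, 0.78]]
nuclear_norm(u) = 5.25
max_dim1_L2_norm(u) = 2.15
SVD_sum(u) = [[0.23, 0.11, -1.71],[0.17, 0.08, -1.28],[-0.27, -0.13, 2.03]] + [[0.41, -0.37, 0.03], [-1.09, 0.97, -0.08], [-0.34, 0.3, -0.03]] + [[-0.31,-0.35,-0.06], [-0.03,-0.03,-0.01], [-0.28,-0.32,-0.06]]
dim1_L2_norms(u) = [1.87, 1.95, 2.15]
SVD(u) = [[-0.58, 0.34, 0.74], [-0.43, -0.9, 0.07], [0.69, -0.28, 0.67]] @ diag([2.9798761716243036, 1.6303175913611032, 0.6363981089571369]) @ [[-0.13, -0.06, 0.99], [0.75, -0.66, 0.06], [-0.65, -0.74, -0.13]]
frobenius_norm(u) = 3.46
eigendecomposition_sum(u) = [[-0.49, -0.2, -0.41], [-0.39, -0.16, -0.33], [-0.18, -0.07, -0.15]] + [[0.25, -0.31, 0.01], [-0.99, 1.25, -0.03], [0.18, -0.23, 0.0]] + [[0.57, -0.1, -1.34], [0.43, -0.08, -1.02], [-0.89, 0.16, 2.09]]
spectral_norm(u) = 2.98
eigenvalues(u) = [-0.79, 1.51, 2.59]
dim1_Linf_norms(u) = [1.74, 1.37, 1.95]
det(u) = -3.09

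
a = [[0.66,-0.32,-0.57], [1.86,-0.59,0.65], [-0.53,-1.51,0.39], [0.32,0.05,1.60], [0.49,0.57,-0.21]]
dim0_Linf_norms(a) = [1.86, 1.51, 1.6]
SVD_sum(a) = [[0.22, -0.08, 0.16], [1.54, -0.55, 1.11], [0.18, -0.06, 0.13], [0.88, -0.31, 0.64], [0.08, -0.03, 0.06]] + [[0.24,0.29,-0.19], [0.21,0.25,-0.17], [-0.86,-1.02,0.69], [-0.3,-0.35,0.24], [0.44,0.52,-0.35]] + [[0.2,-0.53,-0.53],[0.11,-0.29,-0.3],[0.16,-0.42,-0.43],[-0.27,0.72,0.72],[-0.03,0.08,0.08]]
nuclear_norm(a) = 5.68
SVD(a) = [[-0.12, -0.23, -0.51], [-0.86, -0.2, -0.28], [-0.1, 0.81, -0.41], [-0.49, 0.28, 0.69], [-0.05, -0.41, 0.08]] @ diag([2.3115147448729374, 1.854269459795118, 1.5161742494535777]) @ [[-0.78,  0.28,  -0.56], [-0.57,  -0.68,  0.46], [-0.26,  0.68,  0.69]]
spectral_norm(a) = 2.31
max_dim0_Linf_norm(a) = 1.86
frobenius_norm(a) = 3.33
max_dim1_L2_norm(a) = 2.06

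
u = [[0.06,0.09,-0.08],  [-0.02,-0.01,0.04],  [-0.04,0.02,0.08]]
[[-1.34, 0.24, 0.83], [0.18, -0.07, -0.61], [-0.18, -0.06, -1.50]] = u@[[-0.42, -2.15, 3.93], [-13.81, 2.01, -6.84], [0.96, -2.35, -15.07]]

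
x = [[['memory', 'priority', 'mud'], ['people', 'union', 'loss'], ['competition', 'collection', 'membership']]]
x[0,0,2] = 'mud'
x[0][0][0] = 'memory'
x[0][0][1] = 'priority'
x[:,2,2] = ['membership']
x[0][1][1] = 'union'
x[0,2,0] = 'competition'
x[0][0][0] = 'memory'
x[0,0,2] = 'mud'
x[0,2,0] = 'competition'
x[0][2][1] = 'collection'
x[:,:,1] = [['priority', 'union', 'collection']]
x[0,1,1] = 'union'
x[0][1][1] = 'union'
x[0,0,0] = 'memory'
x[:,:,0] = [['memory', 'people', 'competition']]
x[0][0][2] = 'mud'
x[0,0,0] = 'memory'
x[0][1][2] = 'loss'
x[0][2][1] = 'collection'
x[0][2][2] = 'membership'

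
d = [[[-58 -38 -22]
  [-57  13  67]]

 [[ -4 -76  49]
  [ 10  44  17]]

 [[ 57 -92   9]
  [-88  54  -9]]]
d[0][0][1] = -38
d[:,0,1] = [-38, -76, -92]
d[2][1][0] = -88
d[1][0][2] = 49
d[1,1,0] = 10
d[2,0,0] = 57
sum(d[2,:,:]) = -69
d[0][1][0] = -57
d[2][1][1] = 54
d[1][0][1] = -76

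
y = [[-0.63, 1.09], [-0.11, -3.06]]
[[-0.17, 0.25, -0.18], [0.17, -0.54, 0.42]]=y @ [[0.16, -0.08, 0.05], [-0.06, 0.18, -0.14]]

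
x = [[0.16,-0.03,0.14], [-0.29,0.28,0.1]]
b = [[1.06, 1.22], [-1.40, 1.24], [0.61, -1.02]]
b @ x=[[-0.18, 0.31, 0.27], [-0.58, 0.39, -0.07], [0.39, -0.30, -0.02]]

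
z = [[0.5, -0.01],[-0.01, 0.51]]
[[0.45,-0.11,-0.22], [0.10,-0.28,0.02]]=z@[[0.91, -0.24, -0.44], [0.21, -0.56, 0.04]]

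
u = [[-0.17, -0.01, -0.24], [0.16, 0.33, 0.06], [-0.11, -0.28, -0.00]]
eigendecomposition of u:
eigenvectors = [[-0.30, -0.95, -0.77], [-0.69, 0.30, 0.28], [0.66, -0.1, 0.57]]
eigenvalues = [0.34, -0.19, 0.01]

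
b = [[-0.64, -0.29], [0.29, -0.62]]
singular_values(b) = [0.7, 0.68]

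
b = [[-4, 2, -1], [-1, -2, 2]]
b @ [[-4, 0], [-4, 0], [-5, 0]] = [[13, 0], [2, 0]]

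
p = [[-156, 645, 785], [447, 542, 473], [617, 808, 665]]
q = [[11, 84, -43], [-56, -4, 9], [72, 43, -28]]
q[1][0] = -56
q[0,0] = 11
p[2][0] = 617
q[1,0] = -56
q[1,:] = [-56, -4, 9]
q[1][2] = 9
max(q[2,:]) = 72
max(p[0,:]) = 785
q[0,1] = 84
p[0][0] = -156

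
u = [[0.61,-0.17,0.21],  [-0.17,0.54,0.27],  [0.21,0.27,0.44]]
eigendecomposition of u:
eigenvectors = [[-0.45, -0.88, 0.16], [-0.57, 0.42, 0.71], [0.69, -0.23, 0.69]]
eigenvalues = [0.08, 0.75, 0.77]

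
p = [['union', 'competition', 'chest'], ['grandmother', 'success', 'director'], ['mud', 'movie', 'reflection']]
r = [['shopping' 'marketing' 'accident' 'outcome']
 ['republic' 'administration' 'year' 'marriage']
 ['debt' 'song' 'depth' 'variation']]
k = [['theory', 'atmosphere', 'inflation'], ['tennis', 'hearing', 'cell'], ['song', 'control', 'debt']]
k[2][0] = 'song'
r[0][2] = 'accident'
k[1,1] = 'hearing'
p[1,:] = ['grandmother', 'success', 'director']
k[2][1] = 'control'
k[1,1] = 'hearing'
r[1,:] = ['republic', 'administration', 'year', 'marriage']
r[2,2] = 'depth'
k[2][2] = 'debt'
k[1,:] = ['tennis', 'hearing', 'cell']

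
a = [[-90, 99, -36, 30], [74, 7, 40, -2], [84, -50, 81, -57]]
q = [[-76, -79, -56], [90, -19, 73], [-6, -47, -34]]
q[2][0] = -6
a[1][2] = 40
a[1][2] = 40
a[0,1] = 99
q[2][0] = -6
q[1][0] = 90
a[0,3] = 30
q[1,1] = -19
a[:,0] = [-90, 74, 84]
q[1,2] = 73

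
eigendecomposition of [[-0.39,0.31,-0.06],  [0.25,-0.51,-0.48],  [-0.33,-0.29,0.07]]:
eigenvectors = [[-0.28,-0.87,-0.67], [-0.52,0.13,0.74], [0.81,-0.47,-0.01]]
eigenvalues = [0.37, -0.47, -0.73]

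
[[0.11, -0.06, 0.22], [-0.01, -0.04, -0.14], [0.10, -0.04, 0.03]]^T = [[0.11, -0.01, 0.10], [-0.06, -0.04, -0.04], [0.22, -0.14, 0.03]]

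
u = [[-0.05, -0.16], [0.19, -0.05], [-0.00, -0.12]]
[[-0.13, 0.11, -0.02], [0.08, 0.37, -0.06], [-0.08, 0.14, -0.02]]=u@[[0.57, 1.62, -0.26], [0.64, -1.18, 0.18]]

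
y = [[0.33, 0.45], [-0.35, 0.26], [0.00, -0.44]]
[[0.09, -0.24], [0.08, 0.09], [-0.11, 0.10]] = y @ [[-0.05, -0.42], [0.24, -0.22]]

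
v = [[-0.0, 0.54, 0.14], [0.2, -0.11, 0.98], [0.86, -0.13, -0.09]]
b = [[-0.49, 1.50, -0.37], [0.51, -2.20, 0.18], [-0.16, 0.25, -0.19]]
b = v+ [[-0.49, 0.96, -0.51],[0.31, -2.09, -0.80],[-1.02, 0.38, -0.1]]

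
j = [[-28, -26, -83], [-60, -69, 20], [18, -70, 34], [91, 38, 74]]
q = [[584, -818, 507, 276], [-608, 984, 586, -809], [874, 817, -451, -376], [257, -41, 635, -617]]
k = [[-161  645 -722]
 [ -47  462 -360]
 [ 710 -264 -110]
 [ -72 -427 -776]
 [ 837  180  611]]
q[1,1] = 984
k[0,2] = -722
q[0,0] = 584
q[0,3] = 276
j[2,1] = -70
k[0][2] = -722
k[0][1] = 645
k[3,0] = -72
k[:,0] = [-161, -47, 710, -72, 837]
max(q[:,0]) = 874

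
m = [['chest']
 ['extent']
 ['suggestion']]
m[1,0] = 'extent'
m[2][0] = 'suggestion'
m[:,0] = ['chest', 'extent', 'suggestion']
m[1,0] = 'extent'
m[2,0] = 'suggestion'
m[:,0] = ['chest', 'extent', 'suggestion']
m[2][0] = 'suggestion'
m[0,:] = ['chest']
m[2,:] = ['suggestion']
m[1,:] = ['extent']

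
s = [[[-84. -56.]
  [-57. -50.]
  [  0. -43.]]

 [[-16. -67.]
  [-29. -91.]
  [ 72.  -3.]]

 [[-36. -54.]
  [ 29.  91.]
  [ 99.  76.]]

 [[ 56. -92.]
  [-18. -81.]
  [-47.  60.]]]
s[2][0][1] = -54.0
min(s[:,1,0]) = -57.0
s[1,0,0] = -16.0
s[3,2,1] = 60.0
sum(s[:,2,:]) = 214.0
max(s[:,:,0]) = 99.0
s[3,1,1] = -81.0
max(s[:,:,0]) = 99.0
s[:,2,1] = [-43.0, -3.0, 76.0, 60.0]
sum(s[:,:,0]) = -31.0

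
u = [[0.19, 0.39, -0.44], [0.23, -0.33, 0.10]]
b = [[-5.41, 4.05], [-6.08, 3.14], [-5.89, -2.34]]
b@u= [[-0.10,-3.45,2.79], [-0.43,-3.41,2.99], [-1.66,-1.52,2.36]]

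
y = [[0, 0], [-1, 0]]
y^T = [[0, -1], [0, 0]]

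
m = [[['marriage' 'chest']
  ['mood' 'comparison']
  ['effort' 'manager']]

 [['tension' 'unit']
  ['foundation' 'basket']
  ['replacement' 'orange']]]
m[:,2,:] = [['effort', 'manager'], ['replacement', 'orange']]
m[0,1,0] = 'mood'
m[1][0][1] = 'unit'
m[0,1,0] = 'mood'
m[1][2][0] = 'replacement'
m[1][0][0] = 'tension'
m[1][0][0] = 'tension'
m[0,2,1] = 'manager'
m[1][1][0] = 'foundation'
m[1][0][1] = 'unit'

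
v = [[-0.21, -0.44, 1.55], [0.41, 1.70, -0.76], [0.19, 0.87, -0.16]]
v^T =[[-0.21, 0.41, 0.19], [-0.44, 1.7, 0.87], [1.55, -0.76, -0.16]]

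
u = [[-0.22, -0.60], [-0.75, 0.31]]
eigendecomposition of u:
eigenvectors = [[-0.80, 0.52], [-0.61, -0.85]]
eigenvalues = [-0.68, 0.77]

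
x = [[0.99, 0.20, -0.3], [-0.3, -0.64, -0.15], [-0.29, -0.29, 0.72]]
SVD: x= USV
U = [[-0.78, 0.05, 0.62], [0.34, -0.80, 0.50], [0.52, 0.6, 0.61]]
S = [1.28, 0.65, 0.5]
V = [[-0.8, -0.41, 0.43], [0.18, 0.53, 0.83], [0.57, -0.74, 0.36]]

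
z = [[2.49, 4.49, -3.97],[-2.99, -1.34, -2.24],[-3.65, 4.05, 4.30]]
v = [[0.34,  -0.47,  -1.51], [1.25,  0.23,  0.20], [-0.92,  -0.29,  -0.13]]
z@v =[[10.11, 1.01, -2.35], [-0.63, 1.75, 4.54], [-0.13, 1.4, 5.76]]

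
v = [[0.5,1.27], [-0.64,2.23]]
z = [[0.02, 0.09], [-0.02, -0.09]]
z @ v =[[-0.05, 0.23], [0.05, -0.23]]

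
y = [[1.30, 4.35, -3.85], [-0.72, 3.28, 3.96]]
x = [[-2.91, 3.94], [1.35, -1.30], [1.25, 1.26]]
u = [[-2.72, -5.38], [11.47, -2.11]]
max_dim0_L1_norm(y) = 7.81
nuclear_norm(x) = 7.02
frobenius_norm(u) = 13.13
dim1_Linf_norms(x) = [3.94, 1.35, 1.26]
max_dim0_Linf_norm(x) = 3.94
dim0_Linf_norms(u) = [11.47, 5.38]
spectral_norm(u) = 11.82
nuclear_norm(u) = 17.53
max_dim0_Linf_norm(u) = 11.47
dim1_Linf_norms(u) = [5.38, 11.47]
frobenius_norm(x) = 5.54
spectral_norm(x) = 5.24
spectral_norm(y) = 5.99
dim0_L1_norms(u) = [14.19, 7.49]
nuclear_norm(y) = 11.14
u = y @ x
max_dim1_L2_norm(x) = 4.9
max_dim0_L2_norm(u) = 11.79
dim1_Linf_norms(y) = [4.35, 3.96]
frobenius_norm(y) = 7.90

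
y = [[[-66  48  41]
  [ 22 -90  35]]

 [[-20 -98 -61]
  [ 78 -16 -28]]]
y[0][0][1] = 48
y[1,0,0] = -20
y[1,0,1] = -98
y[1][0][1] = -98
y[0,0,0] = -66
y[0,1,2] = 35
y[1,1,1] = -16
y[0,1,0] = 22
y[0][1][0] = 22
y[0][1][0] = 22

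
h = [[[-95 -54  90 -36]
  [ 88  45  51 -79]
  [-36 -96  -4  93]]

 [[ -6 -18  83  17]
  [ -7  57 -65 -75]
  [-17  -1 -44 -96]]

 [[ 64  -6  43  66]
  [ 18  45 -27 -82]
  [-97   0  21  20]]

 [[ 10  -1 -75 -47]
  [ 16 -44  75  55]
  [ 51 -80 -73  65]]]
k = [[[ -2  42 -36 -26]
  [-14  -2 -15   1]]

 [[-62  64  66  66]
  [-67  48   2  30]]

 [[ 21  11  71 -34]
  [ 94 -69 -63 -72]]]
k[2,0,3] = -34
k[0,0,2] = -36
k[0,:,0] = [-2, -14]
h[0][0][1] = -54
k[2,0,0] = 21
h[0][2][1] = -96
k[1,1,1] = 48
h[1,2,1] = -1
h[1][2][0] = -17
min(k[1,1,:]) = -67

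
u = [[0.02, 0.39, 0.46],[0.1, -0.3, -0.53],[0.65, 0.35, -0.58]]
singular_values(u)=[1.05, 0.73, 0.0]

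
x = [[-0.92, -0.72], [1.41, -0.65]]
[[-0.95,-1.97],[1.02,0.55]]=x @ [[0.84, 1.04], [0.25, 1.41]]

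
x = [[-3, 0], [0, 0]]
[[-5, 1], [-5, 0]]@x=[[15, 0], [15, 0]]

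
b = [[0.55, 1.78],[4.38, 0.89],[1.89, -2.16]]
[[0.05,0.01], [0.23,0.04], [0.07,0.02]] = b @ [[0.05, 0.01], [0.01, 0.0]]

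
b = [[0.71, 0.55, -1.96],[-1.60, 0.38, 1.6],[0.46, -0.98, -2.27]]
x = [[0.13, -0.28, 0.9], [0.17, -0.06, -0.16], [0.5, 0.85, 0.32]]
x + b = [[0.84, 0.27, -1.06], [-1.43, 0.32, 1.44], [0.96, -0.13, -1.95]]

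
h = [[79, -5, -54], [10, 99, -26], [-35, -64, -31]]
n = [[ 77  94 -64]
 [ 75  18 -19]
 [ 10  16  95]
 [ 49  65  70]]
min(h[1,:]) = -26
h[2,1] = -64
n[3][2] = 70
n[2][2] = 95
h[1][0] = 10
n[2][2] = 95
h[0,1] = -5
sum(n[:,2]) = 82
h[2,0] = -35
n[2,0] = 10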